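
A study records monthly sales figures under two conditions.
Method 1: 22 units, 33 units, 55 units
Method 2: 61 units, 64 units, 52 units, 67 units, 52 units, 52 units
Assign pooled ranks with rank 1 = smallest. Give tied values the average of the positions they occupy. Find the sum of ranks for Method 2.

36

Sorted (ascending): 22, 33, 52, 52, 52, 55, 61, 64, 67
The 3 values of 52 occupy positions 3–5 → average rank 4.
Method 2 values → pooled ranks: 61→7, 64→8, 52→4, 67→9, 52→4, 52→4
Rank sum = 7 + 8 + 4 + 9 + 4 + 4 = 36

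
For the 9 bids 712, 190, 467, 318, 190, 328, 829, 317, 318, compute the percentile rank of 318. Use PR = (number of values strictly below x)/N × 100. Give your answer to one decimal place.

N = 9.
Strictly below 318: 3. Equal to 318: 2.
PR = 3/9 × 100 = 33.3

33.3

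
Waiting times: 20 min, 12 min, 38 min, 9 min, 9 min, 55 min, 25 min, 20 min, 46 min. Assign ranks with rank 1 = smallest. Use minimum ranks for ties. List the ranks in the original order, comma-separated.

Sorted (ascending): 9, 9, 12, 20, 20, 25, 38, 46, 55
The 2 values of 9 occupy positions 1–2 → each gets rank 1.
The 2 values of 20 occupy positions 4–5 → each gets rank 4.

4, 3, 7, 1, 1, 9, 6, 4, 8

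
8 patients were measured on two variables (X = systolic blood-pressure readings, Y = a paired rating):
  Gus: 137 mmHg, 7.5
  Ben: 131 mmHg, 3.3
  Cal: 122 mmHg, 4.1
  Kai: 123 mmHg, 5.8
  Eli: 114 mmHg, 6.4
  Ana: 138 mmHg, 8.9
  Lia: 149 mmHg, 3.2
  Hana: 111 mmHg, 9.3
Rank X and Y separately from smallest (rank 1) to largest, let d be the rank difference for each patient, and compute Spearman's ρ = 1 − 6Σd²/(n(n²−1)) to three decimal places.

-0.381

Ranks of variable 1: 6, 5, 3, 4, 2, 7, 8, 1
Ranks of variable 2: 6, 2, 3, 4, 5, 7, 1, 8
d = r₁ − r₂: 0, 3, 0, 0, -3, 0, 7, -7
d²: 0, 9, 0, 0, 9, 0, 49, 49; Σd² = 116
ρ = 1 − 6·116/(8·63) = 1 − 696/504 = -0.381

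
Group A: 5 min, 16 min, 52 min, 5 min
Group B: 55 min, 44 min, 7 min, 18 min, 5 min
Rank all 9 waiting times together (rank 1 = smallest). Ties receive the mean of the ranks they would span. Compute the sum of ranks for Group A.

17

Sorted (ascending): 5, 5, 5, 7, 16, 18, 44, 52, 55
The 3 values of 5 occupy positions 1–3 → average rank 2.
Group A values → pooled ranks: 5→2, 16→5, 52→8, 5→2
Rank sum = 2 + 5 + 8 + 2 = 17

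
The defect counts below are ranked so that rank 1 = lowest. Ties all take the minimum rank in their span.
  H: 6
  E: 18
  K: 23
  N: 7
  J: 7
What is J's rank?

Sorted (ascending): 6, 7, 7, 18, 23
The 2 values of 7 occupy positions 2–3 → each gets rank 2.
J has value 7 → rank 2.

2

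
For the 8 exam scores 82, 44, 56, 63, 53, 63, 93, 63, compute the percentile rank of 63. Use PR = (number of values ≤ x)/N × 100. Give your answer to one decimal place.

N = 8.
Strictly below 63: 3. Equal to 63: 3.
PR = 6/8 × 100 = 75.0

75.0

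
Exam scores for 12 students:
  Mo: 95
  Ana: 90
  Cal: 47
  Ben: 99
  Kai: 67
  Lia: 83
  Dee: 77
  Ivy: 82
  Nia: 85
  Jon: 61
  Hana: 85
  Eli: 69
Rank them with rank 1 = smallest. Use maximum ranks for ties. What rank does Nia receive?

Sorted (ascending): 47, 61, 67, 69, 77, 82, 83, 85, 85, 90, 95, 99
The 2 values of 85 occupy positions 8–9 → each gets rank 9.
Nia has value 85 → rank 9.

9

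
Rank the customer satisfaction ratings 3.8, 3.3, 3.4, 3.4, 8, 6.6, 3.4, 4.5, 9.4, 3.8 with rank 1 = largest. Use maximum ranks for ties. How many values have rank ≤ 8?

Sorted (descending): 9.4, 8, 6.6, 4.5, 3.8, 3.8, 3.4, 3.4, 3.4, 3.3
The 2 values of 3.8 occupy positions 5–6 → each gets rank 6.
The 3 values of 3.4 occupy positions 7–9 → each gets rank 9.
Ranks ≤ 8: {1, 2, 3, 4, 6, 6} → 6 values.

6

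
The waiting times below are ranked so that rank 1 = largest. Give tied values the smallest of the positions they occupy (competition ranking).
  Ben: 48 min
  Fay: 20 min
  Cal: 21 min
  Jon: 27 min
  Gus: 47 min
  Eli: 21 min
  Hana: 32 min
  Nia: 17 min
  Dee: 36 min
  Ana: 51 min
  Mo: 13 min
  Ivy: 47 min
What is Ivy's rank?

3

Sorted (descending): 51, 48, 47, 47, 36, 32, 27, 21, 21, 20, 17, 13
The 2 values of 47 occupy positions 3–4 → each gets rank 3.
The 2 values of 21 occupy positions 8–9 → each gets rank 8.
Ivy has value 47 min → rank 3.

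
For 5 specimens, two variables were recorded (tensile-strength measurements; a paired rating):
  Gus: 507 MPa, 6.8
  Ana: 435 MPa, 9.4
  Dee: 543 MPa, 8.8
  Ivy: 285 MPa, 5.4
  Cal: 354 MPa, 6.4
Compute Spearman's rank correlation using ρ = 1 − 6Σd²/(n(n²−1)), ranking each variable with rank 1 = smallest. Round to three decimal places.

Ranks of variable 1: 4, 3, 5, 1, 2
Ranks of variable 2: 3, 5, 4, 1, 2
d = r₁ − r₂: 1, -2, 1, 0, 0
d²: 1, 4, 1, 0, 0; Σd² = 6
ρ = 1 − 6·6/(5·24) = 1 − 36/120 = 0.700

0.700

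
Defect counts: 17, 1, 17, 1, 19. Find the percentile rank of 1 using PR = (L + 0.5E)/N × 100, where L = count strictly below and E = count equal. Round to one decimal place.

N = 5.
Strictly below 1: 0. Equal to 1: 2.
PR = (0 + 0.5·2)/5 × 100 = 20.0

20.0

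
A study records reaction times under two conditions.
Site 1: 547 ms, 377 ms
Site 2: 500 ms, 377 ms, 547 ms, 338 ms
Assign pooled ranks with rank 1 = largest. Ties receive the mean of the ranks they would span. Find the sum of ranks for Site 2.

Sorted (descending): 547, 547, 500, 377, 377, 338
The 2 values of 547 occupy positions 1–2 → average rank (1+2)/2 = 1.5.
The 2 values of 377 occupy positions 4–5 → average rank (4+5)/2 = 4.5.
Site 2 values → pooled ranks: 500→3, 377→4.5, 547→1.5, 338→6
Rank sum = 3 + 4.5 + 1.5 + 6 = 15

15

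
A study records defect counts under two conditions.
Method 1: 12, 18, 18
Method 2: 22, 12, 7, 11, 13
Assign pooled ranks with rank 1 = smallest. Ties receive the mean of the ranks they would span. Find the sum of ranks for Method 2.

Sorted (ascending): 7, 11, 12, 12, 13, 18, 18, 22
The 2 values of 12 occupy positions 3–4 → average rank (3+4)/2 = 3.5.
The 2 values of 18 occupy positions 6–7 → average rank (6+7)/2 = 6.5.
Method 2 values → pooled ranks: 22→8, 12→3.5, 7→1, 11→2, 13→5
Rank sum = 8 + 3.5 + 1 + 2 + 5 = 19.5

19.5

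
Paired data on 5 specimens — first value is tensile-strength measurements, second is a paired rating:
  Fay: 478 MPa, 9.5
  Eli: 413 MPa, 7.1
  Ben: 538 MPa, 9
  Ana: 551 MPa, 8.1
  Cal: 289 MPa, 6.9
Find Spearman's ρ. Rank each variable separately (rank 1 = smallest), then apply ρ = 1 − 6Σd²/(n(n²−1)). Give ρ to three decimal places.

0.600

Ranks of variable 1: 3, 2, 4, 5, 1
Ranks of variable 2: 5, 2, 4, 3, 1
d = r₁ − r₂: -2, 0, 0, 2, 0
d²: 4, 0, 0, 4, 0; Σd² = 8
ρ = 1 − 6·8/(5·24) = 1 − 48/120 = 0.600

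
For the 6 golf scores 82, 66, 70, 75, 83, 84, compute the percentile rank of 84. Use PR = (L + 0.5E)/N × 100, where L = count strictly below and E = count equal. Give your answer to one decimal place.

91.7

N = 6.
Strictly below 84: 5. Equal to 84: 1.
PR = (5 + 0.5·1)/6 × 100 = 91.7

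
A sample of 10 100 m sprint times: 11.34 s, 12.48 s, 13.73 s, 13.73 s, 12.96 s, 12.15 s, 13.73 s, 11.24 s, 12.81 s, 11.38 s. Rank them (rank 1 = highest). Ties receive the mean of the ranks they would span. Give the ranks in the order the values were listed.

Sorted (descending): 13.73, 13.73, 13.73, 12.96, 12.81, 12.48, 12.15, 11.38, 11.34, 11.24
The 3 values of 13.73 occupy positions 1–3 → average rank 2.

9, 6, 2, 2, 4, 7, 2, 10, 5, 8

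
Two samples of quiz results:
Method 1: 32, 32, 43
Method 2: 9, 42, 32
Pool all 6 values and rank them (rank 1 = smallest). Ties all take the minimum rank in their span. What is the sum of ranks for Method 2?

Sorted (ascending): 9, 32, 32, 32, 42, 43
The 3 values of 32 occupy positions 2–4 → each gets rank 2.
Method 2 values → pooled ranks: 9→1, 42→5, 32→2
Rank sum = 1 + 5 + 2 = 8

8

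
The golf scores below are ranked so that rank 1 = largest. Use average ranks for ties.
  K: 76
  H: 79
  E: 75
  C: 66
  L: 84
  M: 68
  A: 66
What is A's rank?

Sorted (descending): 84, 79, 76, 75, 68, 66, 66
The 2 values of 66 occupy positions 6–7 → average rank (6+7)/2 = 6.5.
A has value 66 → rank 6.5.

6.5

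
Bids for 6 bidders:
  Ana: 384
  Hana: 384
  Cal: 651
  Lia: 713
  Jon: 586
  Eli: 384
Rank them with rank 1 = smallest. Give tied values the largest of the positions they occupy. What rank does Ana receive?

3

Sorted (ascending): 384, 384, 384, 586, 651, 713
The 3 values of 384 occupy positions 1–3 → each gets rank 3.
Ana has value 384 → rank 3.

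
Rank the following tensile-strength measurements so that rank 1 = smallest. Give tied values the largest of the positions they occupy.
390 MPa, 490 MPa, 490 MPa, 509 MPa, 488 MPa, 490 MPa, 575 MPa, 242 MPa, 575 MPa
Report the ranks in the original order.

Sorted (ascending): 242, 390, 488, 490, 490, 490, 509, 575, 575
The 3 values of 490 occupy positions 4–6 → each gets rank 6.
The 2 values of 575 occupy positions 8–9 → each gets rank 9.

2, 6, 6, 7, 3, 6, 9, 1, 9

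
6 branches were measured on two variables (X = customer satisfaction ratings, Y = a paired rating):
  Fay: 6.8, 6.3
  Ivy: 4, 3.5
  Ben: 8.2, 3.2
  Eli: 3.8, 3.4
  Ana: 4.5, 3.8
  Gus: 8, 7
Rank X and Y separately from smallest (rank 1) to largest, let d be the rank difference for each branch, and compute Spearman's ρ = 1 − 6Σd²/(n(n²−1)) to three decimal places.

Ranks of variable 1: 4, 2, 6, 1, 3, 5
Ranks of variable 2: 5, 3, 1, 2, 4, 6
d = r₁ − r₂: -1, -1, 5, -1, -1, -1
d²: 1, 1, 25, 1, 1, 1; Σd² = 30
ρ = 1 − 6·30/(6·35) = 1 − 180/210 = 0.143

0.143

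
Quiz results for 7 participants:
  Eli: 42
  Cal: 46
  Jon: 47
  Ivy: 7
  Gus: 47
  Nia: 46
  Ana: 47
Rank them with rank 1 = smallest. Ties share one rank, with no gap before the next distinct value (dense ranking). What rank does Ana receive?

Sorted (ascending): 7, 42, 46, 46, 47, 47, 47
The 2 values of 46 share dense rank 3.
The 3 values of 47 share dense rank 4.
Remaining distinct values take the next consecutive integers.
Ana has value 47 → rank 4.

4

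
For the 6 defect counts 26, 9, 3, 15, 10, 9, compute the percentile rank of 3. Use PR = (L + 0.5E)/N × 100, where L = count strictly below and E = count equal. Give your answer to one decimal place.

8.3

N = 6.
Strictly below 3: 0. Equal to 3: 1.
PR = (0 + 0.5·1)/6 × 100 = 8.3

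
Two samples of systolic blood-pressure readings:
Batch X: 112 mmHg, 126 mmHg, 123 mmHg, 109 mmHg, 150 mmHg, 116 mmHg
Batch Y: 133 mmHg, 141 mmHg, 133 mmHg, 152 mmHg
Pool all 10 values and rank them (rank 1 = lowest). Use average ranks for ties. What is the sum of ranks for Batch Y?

Sorted (ascending): 109, 112, 116, 123, 126, 133, 133, 141, 150, 152
The 2 values of 133 occupy positions 6–7 → average rank (6+7)/2 = 6.5.
Batch Y values → pooled ranks: 133→6.5, 141→8, 133→6.5, 152→10
Rank sum = 6.5 + 8 + 6.5 + 10 = 31

31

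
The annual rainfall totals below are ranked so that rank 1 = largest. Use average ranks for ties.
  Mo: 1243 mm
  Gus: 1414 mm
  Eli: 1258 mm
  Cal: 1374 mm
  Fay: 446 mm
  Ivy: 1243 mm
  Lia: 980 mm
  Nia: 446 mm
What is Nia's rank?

Sorted (descending): 1414, 1374, 1258, 1243, 1243, 980, 446, 446
The 2 values of 1243 occupy positions 4–5 → average rank (4+5)/2 = 4.5.
The 2 values of 446 occupy positions 7–8 → average rank (7+8)/2 = 7.5.
Nia has value 446 mm → rank 7.5.

7.5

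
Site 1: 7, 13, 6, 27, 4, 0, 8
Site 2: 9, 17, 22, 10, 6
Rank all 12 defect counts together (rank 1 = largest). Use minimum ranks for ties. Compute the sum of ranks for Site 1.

52

Sorted (descending): 27, 22, 17, 13, 10, 9, 8, 7, 6, 6, 4, 0
The 2 values of 6 occupy positions 9–10 → each gets rank 9.
Site 1 values → pooled ranks: 7→8, 13→4, 6→9, 27→1, 4→11, 0→12, 8→7
Rank sum = 8 + 4 + 9 + 1 + 11 + 12 + 7 = 52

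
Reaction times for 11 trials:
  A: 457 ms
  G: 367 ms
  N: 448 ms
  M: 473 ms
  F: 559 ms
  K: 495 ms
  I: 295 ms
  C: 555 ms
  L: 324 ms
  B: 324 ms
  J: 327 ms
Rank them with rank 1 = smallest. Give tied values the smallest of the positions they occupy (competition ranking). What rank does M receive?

8

Sorted (ascending): 295, 324, 324, 327, 367, 448, 457, 473, 495, 555, 559
The 2 values of 324 occupy positions 2–3 → each gets rank 2.
M has value 473 ms → rank 8.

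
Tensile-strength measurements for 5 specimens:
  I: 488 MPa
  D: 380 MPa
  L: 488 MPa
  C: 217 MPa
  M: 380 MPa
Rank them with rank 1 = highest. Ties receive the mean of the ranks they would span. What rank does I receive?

Sorted (descending): 488, 488, 380, 380, 217
The 2 values of 488 occupy positions 1–2 → average rank (1+2)/2 = 1.5.
The 2 values of 380 occupy positions 3–4 → average rank (3+4)/2 = 3.5.
I has value 488 MPa → rank 1.5.

1.5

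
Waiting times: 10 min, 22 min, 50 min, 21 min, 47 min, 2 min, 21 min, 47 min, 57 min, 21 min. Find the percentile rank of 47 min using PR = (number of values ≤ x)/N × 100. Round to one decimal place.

N = 10.
Strictly below 47: 6. Equal to 47: 2.
PR = 8/10 × 100 = 80.0

80.0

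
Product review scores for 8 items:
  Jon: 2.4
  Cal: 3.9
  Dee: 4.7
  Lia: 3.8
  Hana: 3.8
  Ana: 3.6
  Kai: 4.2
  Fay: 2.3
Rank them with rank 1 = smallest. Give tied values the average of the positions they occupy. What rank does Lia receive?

4.5

Sorted (ascending): 2.3, 2.4, 3.6, 3.8, 3.8, 3.9, 4.2, 4.7
The 2 values of 3.8 occupy positions 4–5 → average rank (4+5)/2 = 4.5.
Lia has value 3.8 → rank 4.5.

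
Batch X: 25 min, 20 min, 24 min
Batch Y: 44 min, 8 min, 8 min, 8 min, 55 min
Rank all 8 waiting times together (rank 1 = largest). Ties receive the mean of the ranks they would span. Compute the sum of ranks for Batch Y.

24

Sorted (descending): 55, 44, 25, 24, 20, 8, 8, 8
The 3 values of 8 occupy positions 6–8 → average rank 7.
Batch Y values → pooled ranks: 44→2, 8→7, 8→7, 8→7, 55→1
Rank sum = 2 + 7 + 7 + 7 + 1 = 24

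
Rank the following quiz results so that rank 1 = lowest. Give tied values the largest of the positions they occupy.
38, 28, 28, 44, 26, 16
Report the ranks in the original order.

5, 4, 4, 6, 2, 1

Sorted (ascending): 16, 26, 28, 28, 38, 44
The 2 values of 28 occupy positions 3–4 → each gets rank 4.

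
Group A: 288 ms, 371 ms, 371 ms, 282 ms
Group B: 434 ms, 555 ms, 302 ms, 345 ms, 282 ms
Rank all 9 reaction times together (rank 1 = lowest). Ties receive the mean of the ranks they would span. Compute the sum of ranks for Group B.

27.5

Sorted (ascending): 282, 282, 288, 302, 345, 371, 371, 434, 555
The 2 values of 282 occupy positions 1–2 → average rank (1+2)/2 = 1.5.
The 2 values of 371 occupy positions 6–7 → average rank (6+7)/2 = 6.5.
Group B values → pooled ranks: 434→8, 555→9, 302→4, 345→5, 282→1.5
Rank sum = 8 + 9 + 4 + 5 + 1.5 = 27.5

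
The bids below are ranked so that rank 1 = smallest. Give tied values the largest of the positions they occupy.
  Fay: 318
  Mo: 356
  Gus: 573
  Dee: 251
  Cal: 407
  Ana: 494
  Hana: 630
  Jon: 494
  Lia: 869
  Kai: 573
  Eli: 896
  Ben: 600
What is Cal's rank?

4

Sorted (ascending): 251, 318, 356, 407, 494, 494, 573, 573, 600, 630, 869, 896
The 2 values of 494 occupy positions 5–6 → each gets rank 6.
The 2 values of 573 occupy positions 7–8 → each gets rank 8.
Cal has value 407 → rank 4.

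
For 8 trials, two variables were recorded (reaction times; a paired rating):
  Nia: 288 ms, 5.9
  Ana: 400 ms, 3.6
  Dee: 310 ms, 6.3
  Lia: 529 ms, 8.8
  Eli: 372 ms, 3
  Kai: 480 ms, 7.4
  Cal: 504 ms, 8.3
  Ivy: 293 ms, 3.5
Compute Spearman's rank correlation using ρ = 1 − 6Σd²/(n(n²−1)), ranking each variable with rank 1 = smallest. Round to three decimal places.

0.690

Ranks of variable 1: 1, 5, 3, 8, 4, 6, 7, 2
Ranks of variable 2: 4, 3, 5, 8, 1, 6, 7, 2
d = r₁ − r₂: -3, 2, -2, 0, 3, 0, 0, 0
d²: 9, 4, 4, 0, 9, 0, 0, 0; Σd² = 26
ρ = 1 − 6·26/(8·63) = 1 − 156/504 = 0.690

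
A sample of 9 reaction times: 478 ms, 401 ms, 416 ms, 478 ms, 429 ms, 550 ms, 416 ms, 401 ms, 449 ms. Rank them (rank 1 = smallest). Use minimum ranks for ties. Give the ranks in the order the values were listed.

7, 1, 3, 7, 5, 9, 3, 1, 6

Sorted (ascending): 401, 401, 416, 416, 429, 449, 478, 478, 550
The 2 values of 401 occupy positions 1–2 → each gets rank 1.
The 2 values of 416 occupy positions 3–4 → each gets rank 3.
The 2 values of 478 occupy positions 7–8 → each gets rank 7.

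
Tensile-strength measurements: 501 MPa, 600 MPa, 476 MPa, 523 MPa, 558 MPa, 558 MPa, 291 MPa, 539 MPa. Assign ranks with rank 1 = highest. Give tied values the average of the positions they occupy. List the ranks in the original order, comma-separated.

6, 1, 7, 5, 2.5, 2.5, 8, 4

Sorted (descending): 600, 558, 558, 539, 523, 501, 476, 291
The 2 values of 558 occupy positions 2–3 → average rank (2+3)/2 = 2.5.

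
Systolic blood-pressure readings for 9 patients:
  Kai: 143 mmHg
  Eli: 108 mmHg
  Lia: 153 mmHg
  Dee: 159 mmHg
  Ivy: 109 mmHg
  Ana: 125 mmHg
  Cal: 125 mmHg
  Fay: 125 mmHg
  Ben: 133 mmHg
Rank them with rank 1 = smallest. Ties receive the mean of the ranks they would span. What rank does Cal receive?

4

Sorted (ascending): 108, 109, 125, 125, 125, 133, 143, 153, 159
The 3 values of 125 occupy positions 3–5 → average rank 4.
Cal has value 125 mmHg → rank 4.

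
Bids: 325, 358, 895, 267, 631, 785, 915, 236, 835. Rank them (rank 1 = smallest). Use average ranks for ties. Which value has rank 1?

236

Sorted (ascending): 236, 267, 325, 358, 631, 785, 835, 895, 915
No ties — each value takes its position as its rank.
Rank 1 → value 236.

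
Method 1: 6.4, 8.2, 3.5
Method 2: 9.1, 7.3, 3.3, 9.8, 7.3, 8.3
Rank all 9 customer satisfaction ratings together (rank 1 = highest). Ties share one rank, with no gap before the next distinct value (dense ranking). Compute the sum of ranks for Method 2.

24

Sorted (descending): 9.8, 9.1, 8.3, 8.2, 7.3, 7.3, 6.4, 3.5, 3.3
The 2 values of 7.3 share dense rank 5.
Remaining distinct values take the next consecutive integers.
Method 2 values → pooled ranks: 9.1→2, 7.3→5, 3.3→8, 9.8→1, 7.3→5, 8.3→3
Rank sum = 2 + 5 + 8 + 1 + 5 + 3 = 24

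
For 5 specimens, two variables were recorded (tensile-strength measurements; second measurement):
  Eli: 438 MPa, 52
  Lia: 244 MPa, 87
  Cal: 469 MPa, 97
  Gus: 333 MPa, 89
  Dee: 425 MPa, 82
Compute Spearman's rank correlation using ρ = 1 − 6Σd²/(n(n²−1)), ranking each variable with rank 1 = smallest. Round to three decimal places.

0.100

Ranks of variable 1: 4, 1, 5, 2, 3
Ranks of variable 2: 1, 3, 5, 4, 2
d = r₁ − r₂: 3, -2, 0, -2, 1
d²: 9, 4, 0, 4, 1; Σd² = 18
ρ = 1 − 6·18/(5·24) = 1 − 108/120 = 0.100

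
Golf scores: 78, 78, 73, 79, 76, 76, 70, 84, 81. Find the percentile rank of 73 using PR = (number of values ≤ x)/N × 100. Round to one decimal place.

22.2

N = 9.
Strictly below 73: 1. Equal to 73: 1.
PR = 2/9 × 100 = 22.2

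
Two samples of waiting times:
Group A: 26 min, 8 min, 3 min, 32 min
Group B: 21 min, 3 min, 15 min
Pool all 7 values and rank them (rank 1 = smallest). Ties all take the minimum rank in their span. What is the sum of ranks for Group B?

10

Sorted (ascending): 3, 3, 8, 15, 21, 26, 32
The 2 values of 3 occupy positions 1–2 → each gets rank 1.
Group B values → pooled ranks: 21→5, 3→1, 15→4
Rank sum = 5 + 1 + 4 = 10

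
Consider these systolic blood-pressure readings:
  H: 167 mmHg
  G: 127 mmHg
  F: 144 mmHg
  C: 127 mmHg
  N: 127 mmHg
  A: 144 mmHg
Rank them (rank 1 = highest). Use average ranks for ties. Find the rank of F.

Sorted (descending): 167, 144, 144, 127, 127, 127
The 2 values of 144 occupy positions 2–3 → average rank (2+3)/2 = 2.5.
The 3 values of 127 occupy positions 4–6 → average rank 5.
F has value 144 mmHg → rank 2.5.

2.5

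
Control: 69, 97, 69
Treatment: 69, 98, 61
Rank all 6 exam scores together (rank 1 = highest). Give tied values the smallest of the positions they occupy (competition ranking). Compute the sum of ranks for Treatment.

10

Sorted (descending): 98, 97, 69, 69, 69, 61
The 3 values of 69 occupy positions 3–5 → each gets rank 3.
Treatment values → pooled ranks: 69→3, 98→1, 61→6
Rank sum = 3 + 1 + 6 = 10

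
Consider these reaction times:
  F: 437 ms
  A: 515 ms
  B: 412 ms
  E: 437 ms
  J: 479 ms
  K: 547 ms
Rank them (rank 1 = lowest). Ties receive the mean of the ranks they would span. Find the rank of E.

Sorted (ascending): 412, 437, 437, 479, 515, 547
The 2 values of 437 occupy positions 2–3 → average rank (2+3)/2 = 2.5.
E has value 437 ms → rank 2.5.

2.5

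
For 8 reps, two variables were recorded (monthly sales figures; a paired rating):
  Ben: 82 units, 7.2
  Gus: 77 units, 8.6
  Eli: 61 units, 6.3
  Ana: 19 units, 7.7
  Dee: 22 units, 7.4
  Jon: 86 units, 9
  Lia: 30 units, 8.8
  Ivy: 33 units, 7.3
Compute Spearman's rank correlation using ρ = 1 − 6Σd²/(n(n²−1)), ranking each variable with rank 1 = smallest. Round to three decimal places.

Ranks of variable 1: 7, 6, 5, 1, 2, 8, 3, 4
Ranks of variable 2: 2, 6, 1, 5, 4, 8, 7, 3
d = r₁ − r₂: 5, 0, 4, -4, -2, 0, -4, 1
d²: 25, 0, 16, 16, 4, 0, 16, 1; Σd² = 78
ρ = 1 − 6·78/(8·63) = 1 − 468/504 = 0.071

0.071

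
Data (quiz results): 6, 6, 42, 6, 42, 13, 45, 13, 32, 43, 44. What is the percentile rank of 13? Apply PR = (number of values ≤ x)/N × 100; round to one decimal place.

N = 11.
Strictly below 13: 3. Equal to 13: 2.
PR = 5/11 × 100 = 45.5

45.5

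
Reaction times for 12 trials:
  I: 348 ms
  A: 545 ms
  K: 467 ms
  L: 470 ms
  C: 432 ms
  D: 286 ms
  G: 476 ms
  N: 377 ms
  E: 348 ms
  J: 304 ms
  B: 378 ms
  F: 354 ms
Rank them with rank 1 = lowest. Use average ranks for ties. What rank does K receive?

Sorted (ascending): 286, 304, 348, 348, 354, 377, 378, 432, 467, 470, 476, 545
The 2 values of 348 occupy positions 3–4 → average rank (3+4)/2 = 3.5.
K has value 467 ms → rank 9.

9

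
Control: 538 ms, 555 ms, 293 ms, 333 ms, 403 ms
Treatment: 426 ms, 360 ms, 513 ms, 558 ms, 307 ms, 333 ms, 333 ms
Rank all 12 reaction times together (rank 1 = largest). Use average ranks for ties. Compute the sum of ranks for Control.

32

Sorted (descending): 558, 555, 538, 513, 426, 403, 360, 333, 333, 333, 307, 293
The 3 values of 333 occupy positions 8–10 → average rank 9.
Control values → pooled ranks: 538→3, 555→2, 293→12, 333→9, 403→6
Rank sum = 3 + 2 + 12 + 9 + 6 = 32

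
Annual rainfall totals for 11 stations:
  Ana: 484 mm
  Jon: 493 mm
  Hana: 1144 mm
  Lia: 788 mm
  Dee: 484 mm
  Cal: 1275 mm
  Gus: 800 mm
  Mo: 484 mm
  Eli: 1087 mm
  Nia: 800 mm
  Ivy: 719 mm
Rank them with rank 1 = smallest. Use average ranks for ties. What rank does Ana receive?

Sorted (ascending): 484, 484, 484, 493, 719, 788, 800, 800, 1087, 1144, 1275
The 3 values of 484 occupy positions 1–3 → average rank 2.
The 2 values of 800 occupy positions 7–8 → average rank (7+8)/2 = 7.5.
Ana has value 484 mm → rank 2.

2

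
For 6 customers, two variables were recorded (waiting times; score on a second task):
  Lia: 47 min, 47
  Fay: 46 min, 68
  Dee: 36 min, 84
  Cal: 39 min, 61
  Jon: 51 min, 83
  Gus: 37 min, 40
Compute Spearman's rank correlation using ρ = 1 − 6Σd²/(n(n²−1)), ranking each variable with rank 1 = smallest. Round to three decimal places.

Ranks of variable 1: 5, 4, 1, 3, 6, 2
Ranks of variable 2: 2, 4, 6, 3, 5, 1
d = r₁ − r₂: 3, 0, -5, 0, 1, 1
d²: 9, 0, 25, 0, 1, 1; Σd² = 36
ρ = 1 − 6·36/(6·35) = 1 − 216/210 = -0.029

-0.029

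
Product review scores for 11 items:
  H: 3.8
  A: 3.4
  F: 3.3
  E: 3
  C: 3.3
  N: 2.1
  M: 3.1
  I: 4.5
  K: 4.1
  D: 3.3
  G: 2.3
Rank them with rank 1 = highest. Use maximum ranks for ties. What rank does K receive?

Sorted (descending): 4.5, 4.1, 3.8, 3.4, 3.3, 3.3, 3.3, 3.1, 3, 2.3, 2.1
The 3 values of 3.3 occupy positions 5–7 → each gets rank 7.
K has value 4.1 → rank 2.

2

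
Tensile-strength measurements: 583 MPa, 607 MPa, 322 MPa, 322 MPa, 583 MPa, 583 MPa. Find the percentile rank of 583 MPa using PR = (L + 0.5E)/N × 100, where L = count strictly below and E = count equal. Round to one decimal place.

58.3

N = 6.
Strictly below 583: 2. Equal to 583: 3.
PR = (2 + 0.5·3)/6 × 100 = 58.3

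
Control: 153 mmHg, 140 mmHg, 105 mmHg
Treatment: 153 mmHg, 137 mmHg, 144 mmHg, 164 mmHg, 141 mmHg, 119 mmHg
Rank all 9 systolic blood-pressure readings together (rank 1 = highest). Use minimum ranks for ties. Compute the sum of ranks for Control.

17

Sorted (descending): 164, 153, 153, 144, 141, 140, 137, 119, 105
The 2 values of 153 occupy positions 2–3 → each gets rank 2.
Control values → pooled ranks: 153→2, 140→6, 105→9
Rank sum = 2 + 6 + 9 = 17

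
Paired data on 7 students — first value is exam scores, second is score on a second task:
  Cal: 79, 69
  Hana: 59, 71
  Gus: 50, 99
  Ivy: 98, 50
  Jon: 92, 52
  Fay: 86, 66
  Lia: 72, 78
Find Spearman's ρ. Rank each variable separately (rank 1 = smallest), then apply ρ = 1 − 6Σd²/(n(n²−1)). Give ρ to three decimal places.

-0.964

Ranks of variable 1: 4, 2, 1, 7, 6, 5, 3
Ranks of variable 2: 4, 5, 7, 1, 2, 3, 6
d = r₁ − r₂: 0, -3, -6, 6, 4, 2, -3
d²: 0, 9, 36, 36, 16, 4, 9; Σd² = 110
ρ = 1 − 6·110/(7·48) = 1 − 660/336 = -0.964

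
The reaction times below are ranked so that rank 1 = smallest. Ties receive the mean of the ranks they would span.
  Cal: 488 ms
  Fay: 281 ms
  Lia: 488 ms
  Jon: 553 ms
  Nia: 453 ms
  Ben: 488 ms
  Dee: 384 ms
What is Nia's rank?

3

Sorted (ascending): 281, 384, 453, 488, 488, 488, 553
The 3 values of 488 occupy positions 4–6 → average rank 5.
Nia has value 453 ms → rank 3.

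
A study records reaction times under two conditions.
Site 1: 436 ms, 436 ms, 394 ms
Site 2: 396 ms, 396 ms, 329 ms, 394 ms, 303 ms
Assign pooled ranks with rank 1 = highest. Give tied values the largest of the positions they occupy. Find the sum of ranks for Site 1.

10

Sorted (descending): 436, 436, 396, 396, 394, 394, 329, 303
The 2 values of 436 occupy positions 1–2 → each gets rank 2.
The 2 values of 396 occupy positions 3–4 → each gets rank 4.
The 2 values of 394 occupy positions 5–6 → each gets rank 6.
Site 1 values → pooled ranks: 436→2, 436→2, 394→6
Rank sum = 2 + 2 + 6 = 10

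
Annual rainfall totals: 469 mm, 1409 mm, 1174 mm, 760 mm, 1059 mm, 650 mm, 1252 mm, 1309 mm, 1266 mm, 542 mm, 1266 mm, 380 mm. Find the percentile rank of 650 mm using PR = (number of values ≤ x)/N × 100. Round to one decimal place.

N = 12.
Strictly below 650: 3. Equal to 650: 1.
PR = 4/12 × 100 = 33.3

33.3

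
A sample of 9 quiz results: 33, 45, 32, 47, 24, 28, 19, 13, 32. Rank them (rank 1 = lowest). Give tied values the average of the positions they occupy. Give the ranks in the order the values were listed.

Sorted (ascending): 13, 19, 24, 28, 32, 32, 33, 45, 47
The 2 values of 32 occupy positions 5–6 → average rank (5+6)/2 = 5.5.

7, 8, 5.5, 9, 3, 4, 2, 1, 5.5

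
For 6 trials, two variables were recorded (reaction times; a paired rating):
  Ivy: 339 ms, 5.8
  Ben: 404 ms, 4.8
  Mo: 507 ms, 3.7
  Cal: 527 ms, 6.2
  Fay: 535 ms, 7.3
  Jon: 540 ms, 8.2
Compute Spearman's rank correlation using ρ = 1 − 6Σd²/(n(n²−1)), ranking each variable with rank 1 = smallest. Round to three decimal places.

0.771

Ranks of variable 1: 1, 2, 3, 4, 5, 6
Ranks of variable 2: 3, 2, 1, 4, 5, 6
d = r₁ − r₂: -2, 0, 2, 0, 0, 0
d²: 4, 0, 4, 0, 0, 0; Σd² = 8
ρ = 1 − 6·8/(6·35) = 1 − 48/210 = 0.771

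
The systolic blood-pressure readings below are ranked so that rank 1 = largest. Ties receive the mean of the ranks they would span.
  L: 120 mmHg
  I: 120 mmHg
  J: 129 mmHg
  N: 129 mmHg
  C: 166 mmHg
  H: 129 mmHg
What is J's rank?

3

Sorted (descending): 166, 129, 129, 129, 120, 120
The 3 values of 129 occupy positions 2–4 → average rank 3.
The 2 values of 120 occupy positions 5–6 → average rank (5+6)/2 = 5.5.
J has value 129 mmHg → rank 3.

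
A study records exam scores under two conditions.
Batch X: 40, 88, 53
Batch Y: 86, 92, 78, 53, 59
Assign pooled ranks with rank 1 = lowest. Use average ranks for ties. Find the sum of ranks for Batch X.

10.5

Sorted (ascending): 40, 53, 53, 59, 78, 86, 88, 92
The 2 values of 53 occupy positions 2–3 → average rank (2+3)/2 = 2.5.
Batch X values → pooled ranks: 40→1, 88→7, 53→2.5
Rank sum = 1 + 7 + 2.5 = 10.5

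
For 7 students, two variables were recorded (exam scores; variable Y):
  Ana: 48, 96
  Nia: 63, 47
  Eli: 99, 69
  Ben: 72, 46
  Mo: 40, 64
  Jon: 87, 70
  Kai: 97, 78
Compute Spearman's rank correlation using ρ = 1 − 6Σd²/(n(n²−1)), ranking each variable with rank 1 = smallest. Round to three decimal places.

Ranks of variable 1: 2, 3, 7, 4, 1, 5, 6
Ranks of variable 2: 7, 2, 4, 1, 3, 5, 6
d = r₁ − r₂: -5, 1, 3, 3, -2, 0, 0
d²: 25, 1, 9, 9, 4, 0, 0; Σd² = 48
ρ = 1 − 6·48/(7·48) = 1 − 288/336 = 0.143

0.143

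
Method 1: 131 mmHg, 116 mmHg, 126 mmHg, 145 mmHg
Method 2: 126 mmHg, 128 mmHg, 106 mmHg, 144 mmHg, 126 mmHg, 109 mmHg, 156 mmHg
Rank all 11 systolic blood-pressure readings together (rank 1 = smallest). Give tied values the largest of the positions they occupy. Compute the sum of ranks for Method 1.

27

Sorted (ascending): 106, 109, 116, 126, 126, 126, 128, 131, 144, 145, 156
The 3 values of 126 occupy positions 4–6 → each gets rank 6.
Method 1 values → pooled ranks: 131→8, 116→3, 126→6, 145→10
Rank sum = 8 + 3 + 6 + 10 = 27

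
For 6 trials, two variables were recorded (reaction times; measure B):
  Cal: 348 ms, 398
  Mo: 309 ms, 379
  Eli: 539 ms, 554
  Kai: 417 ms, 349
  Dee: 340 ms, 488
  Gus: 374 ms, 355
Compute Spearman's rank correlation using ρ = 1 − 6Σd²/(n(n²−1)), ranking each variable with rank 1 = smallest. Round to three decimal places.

Ranks of variable 1: 3, 1, 6, 5, 2, 4
Ranks of variable 2: 4, 3, 6, 1, 5, 2
d = r₁ − r₂: -1, -2, 0, 4, -3, 2
d²: 1, 4, 0, 16, 9, 4; Σd² = 34
ρ = 1 − 6·34/(6·35) = 1 − 204/210 = 0.029

0.029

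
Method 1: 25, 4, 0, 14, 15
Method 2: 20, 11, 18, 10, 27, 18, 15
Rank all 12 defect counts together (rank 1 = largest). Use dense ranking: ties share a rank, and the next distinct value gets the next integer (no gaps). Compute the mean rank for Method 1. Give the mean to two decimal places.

Sorted (descending): 27, 25, 20, 18, 18, 15, 15, 14, 11, 10, 4, 0
The 2 values of 18 share dense rank 4.
The 2 values of 15 share dense rank 5.
Remaining distinct values take the next consecutive integers.
Method 1 values → pooled ranks: 25→2, 4→9, 0→10, 14→6, 15→5
Mean rank = (2 + 9 + 10 + 6 + 5) / 5 = 6.40

6.40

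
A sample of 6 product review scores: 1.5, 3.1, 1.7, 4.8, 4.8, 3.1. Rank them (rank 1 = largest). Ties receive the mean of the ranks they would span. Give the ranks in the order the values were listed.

6, 3.5, 5, 1.5, 1.5, 3.5

Sorted (descending): 4.8, 4.8, 3.1, 3.1, 1.7, 1.5
The 2 values of 4.8 occupy positions 1–2 → average rank (1+2)/2 = 1.5.
The 2 values of 3.1 occupy positions 3–4 → average rank (3+4)/2 = 3.5.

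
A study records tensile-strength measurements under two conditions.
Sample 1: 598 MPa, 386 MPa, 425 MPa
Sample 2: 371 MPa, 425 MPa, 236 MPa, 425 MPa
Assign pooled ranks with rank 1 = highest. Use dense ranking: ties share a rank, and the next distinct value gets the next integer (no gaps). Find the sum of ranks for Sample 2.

13

Sorted (descending): 598, 425, 425, 425, 386, 371, 236
The 3 values of 425 share dense rank 2.
Remaining distinct values take the next consecutive integers.
Sample 2 values → pooled ranks: 371→4, 425→2, 236→5, 425→2
Rank sum = 4 + 2 + 5 + 2 = 13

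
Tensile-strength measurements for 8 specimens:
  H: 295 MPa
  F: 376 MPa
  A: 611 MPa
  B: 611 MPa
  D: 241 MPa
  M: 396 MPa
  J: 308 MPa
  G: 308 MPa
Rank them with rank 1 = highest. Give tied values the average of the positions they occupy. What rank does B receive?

1.5

Sorted (descending): 611, 611, 396, 376, 308, 308, 295, 241
The 2 values of 611 occupy positions 1–2 → average rank (1+2)/2 = 1.5.
The 2 values of 308 occupy positions 5–6 → average rank (5+6)/2 = 5.5.
B has value 611 MPa → rank 1.5.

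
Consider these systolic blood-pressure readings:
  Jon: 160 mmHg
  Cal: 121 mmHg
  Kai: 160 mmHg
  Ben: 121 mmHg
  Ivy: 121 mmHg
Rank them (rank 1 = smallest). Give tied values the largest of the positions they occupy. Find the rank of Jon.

Sorted (ascending): 121, 121, 121, 160, 160
The 3 values of 121 occupy positions 1–3 → each gets rank 3.
The 2 values of 160 occupy positions 4–5 → each gets rank 5.
Jon has value 160 mmHg → rank 5.

5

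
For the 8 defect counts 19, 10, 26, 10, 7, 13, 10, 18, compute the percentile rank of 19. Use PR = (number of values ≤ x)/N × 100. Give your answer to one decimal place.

87.5

N = 8.
Strictly below 19: 6. Equal to 19: 1.
PR = 7/8 × 100 = 87.5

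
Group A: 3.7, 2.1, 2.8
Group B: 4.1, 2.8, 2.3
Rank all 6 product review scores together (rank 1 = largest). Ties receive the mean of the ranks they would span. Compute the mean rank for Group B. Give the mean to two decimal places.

3.17

Sorted (descending): 4.1, 3.7, 2.8, 2.8, 2.3, 2.1
The 2 values of 2.8 occupy positions 3–4 → average rank (3+4)/2 = 3.5.
Group B values → pooled ranks: 4.1→1, 2.8→3.5, 2.3→5
Mean rank = (1 + 3.5 + 5) / 3 = 3.17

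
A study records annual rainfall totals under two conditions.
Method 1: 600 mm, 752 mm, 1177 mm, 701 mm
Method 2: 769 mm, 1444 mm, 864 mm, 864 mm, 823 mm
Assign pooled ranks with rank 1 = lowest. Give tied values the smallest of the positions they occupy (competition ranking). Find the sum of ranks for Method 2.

Sorted (ascending): 600, 701, 752, 769, 823, 864, 864, 1177, 1444
The 2 values of 864 occupy positions 6–7 → each gets rank 6.
Method 2 values → pooled ranks: 769→4, 1444→9, 864→6, 864→6, 823→5
Rank sum = 4 + 9 + 6 + 6 + 5 = 30

30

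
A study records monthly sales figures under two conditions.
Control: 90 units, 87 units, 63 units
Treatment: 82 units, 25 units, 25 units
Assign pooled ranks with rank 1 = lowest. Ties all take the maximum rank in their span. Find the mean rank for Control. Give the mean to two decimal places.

4.67

Sorted (ascending): 25, 25, 63, 82, 87, 90
The 2 values of 25 occupy positions 1–2 → each gets rank 2.
Control values → pooled ranks: 90→6, 87→5, 63→3
Mean rank = (6 + 5 + 3) / 3 = 4.67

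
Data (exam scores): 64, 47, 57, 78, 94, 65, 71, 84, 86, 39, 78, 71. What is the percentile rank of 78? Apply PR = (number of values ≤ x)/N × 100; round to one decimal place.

75.0

N = 12.
Strictly below 78: 7. Equal to 78: 2.
PR = 9/12 × 100 = 75.0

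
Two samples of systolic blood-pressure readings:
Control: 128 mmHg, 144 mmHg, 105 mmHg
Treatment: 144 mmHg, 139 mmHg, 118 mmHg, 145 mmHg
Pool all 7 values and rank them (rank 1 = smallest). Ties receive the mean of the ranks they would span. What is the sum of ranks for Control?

9.5

Sorted (ascending): 105, 118, 128, 139, 144, 144, 145
The 2 values of 144 occupy positions 5–6 → average rank (5+6)/2 = 5.5.
Control values → pooled ranks: 128→3, 144→5.5, 105→1
Rank sum = 3 + 5.5 + 1 = 9.5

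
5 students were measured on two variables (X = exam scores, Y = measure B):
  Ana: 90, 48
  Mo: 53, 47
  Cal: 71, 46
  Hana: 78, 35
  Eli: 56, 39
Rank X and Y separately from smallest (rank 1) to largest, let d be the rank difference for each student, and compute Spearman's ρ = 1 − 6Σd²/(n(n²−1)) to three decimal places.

0.100

Ranks of variable 1: 5, 1, 3, 4, 2
Ranks of variable 2: 5, 4, 3, 1, 2
d = r₁ − r₂: 0, -3, 0, 3, 0
d²: 0, 9, 0, 9, 0; Σd² = 18
ρ = 1 − 6·18/(5·24) = 1 − 108/120 = 0.100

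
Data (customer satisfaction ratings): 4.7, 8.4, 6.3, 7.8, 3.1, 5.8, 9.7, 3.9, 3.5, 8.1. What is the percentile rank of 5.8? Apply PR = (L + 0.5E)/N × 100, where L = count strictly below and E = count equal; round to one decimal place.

45.0

N = 10.
Strictly below 5.8: 4. Equal to 5.8: 1.
PR = (4 + 0.5·1)/10 × 100 = 45.0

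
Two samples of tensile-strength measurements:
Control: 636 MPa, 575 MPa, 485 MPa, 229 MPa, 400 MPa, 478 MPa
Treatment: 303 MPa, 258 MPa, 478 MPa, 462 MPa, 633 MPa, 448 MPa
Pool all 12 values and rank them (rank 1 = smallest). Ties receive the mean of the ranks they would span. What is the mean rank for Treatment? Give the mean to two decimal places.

Sorted (ascending): 229, 258, 303, 400, 448, 462, 478, 478, 485, 575, 633, 636
The 2 values of 478 occupy positions 7–8 → average rank (7+8)/2 = 7.5.
Treatment values → pooled ranks: 303→3, 258→2, 478→7.5, 462→6, 633→11, 448→5
Mean rank = (3 + 2 + 7.5 + 6 + 11 + 5) / 6 = 5.75

5.75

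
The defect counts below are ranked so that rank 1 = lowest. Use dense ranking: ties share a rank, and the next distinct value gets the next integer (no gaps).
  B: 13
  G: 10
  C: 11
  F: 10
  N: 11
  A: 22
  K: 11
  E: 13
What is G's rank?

1

Sorted (ascending): 10, 10, 11, 11, 11, 13, 13, 22
The 2 values of 10 share dense rank 1.
The 3 values of 11 share dense rank 2.
The 2 values of 13 share dense rank 3.
Remaining distinct values take the next consecutive integers.
G has value 10 → rank 1.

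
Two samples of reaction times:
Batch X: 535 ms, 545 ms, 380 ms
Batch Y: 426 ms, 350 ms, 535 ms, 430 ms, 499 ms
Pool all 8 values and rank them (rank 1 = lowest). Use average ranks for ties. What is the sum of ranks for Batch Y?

19.5

Sorted (ascending): 350, 380, 426, 430, 499, 535, 535, 545
The 2 values of 535 occupy positions 6–7 → average rank (6+7)/2 = 6.5.
Batch Y values → pooled ranks: 426→3, 350→1, 535→6.5, 430→4, 499→5
Rank sum = 3 + 1 + 6.5 + 4 + 5 = 19.5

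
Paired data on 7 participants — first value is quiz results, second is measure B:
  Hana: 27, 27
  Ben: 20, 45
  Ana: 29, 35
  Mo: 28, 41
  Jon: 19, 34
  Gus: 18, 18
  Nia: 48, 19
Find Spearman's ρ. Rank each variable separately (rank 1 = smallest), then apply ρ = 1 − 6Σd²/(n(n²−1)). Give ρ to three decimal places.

0.143

Ranks of variable 1: 4, 3, 6, 5, 2, 1, 7
Ranks of variable 2: 3, 7, 5, 6, 4, 1, 2
d = r₁ − r₂: 1, -4, 1, -1, -2, 0, 5
d²: 1, 16, 1, 1, 4, 0, 25; Σd² = 48
ρ = 1 − 6·48/(7·48) = 1 − 288/336 = 0.143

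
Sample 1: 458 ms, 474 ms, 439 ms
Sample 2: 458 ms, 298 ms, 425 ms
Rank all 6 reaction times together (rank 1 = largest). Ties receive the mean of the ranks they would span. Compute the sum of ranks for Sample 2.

13.5

Sorted (descending): 474, 458, 458, 439, 425, 298
The 2 values of 458 occupy positions 2–3 → average rank (2+3)/2 = 2.5.
Sample 2 values → pooled ranks: 458→2.5, 298→6, 425→5
Rank sum = 2.5 + 6 + 5 = 13.5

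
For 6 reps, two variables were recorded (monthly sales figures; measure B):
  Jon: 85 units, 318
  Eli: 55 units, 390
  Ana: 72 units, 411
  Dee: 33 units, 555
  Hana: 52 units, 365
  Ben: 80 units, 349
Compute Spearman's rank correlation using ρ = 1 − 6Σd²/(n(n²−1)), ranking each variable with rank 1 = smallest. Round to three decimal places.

-0.771

Ranks of variable 1: 6, 3, 4, 1, 2, 5
Ranks of variable 2: 1, 4, 5, 6, 3, 2
d = r₁ − r₂: 5, -1, -1, -5, -1, 3
d²: 25, 1, 1, 25, 1, 9; Σd² = 62
ρ = 1 − 6·62/(6·35) = 1 − 372/210 = -0.771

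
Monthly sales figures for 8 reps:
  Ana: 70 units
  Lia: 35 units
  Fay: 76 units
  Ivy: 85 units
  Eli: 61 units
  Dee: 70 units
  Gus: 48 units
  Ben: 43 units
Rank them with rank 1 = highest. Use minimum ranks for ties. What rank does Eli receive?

5

Sorted (descending): 85, 76, 70, 70, 61, 48, 43, 35
The 2 values of 70 occupy positions 3–4 → each gets rank 3.
Eli has value 61 units → rank 5.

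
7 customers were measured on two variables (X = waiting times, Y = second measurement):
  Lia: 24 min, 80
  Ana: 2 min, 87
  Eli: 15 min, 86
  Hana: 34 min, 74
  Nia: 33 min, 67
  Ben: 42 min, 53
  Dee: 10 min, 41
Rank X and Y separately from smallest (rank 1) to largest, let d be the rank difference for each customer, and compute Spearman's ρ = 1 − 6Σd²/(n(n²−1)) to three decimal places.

-0.429

Ranks of variable 1: 4, 1, 3, 6, 5, 7, 2
Ranks of variable 2: 5, 7, 6, 4, 3, 2, 1
d = r₁ − r₂: -1, -6, -3, 2, 2, 5, 1
d²: 1, 36, 9, 4, 4, 25, 1; Σd² = 80
ρ = 1 − 6·80/(7·48) = 1 − 480/336 = -0.429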